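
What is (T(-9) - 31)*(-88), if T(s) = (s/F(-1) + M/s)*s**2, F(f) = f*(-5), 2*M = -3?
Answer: 71852/5 ≈ 14370.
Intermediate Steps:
M = -3/2 (M = (1/2)*(-3) = -3/2 ≈ -1.5000)
F(f) = -5*f
T(s) = s**2*(-3/(2*s) + s/5) (T(s) = (s/((-5*(-1))) - 3/(2*s))*s**2 = (s/5 - 3/(2*s))*s**2 = (-3/(2*s) + s/5)*s**2 = s**2*(-3/(2*s) + s/5))
(T(-9) - 31)*(-88) = ((1/10)*(-9)*(-15 + 2*(-9)**2) - 31)*(-88) = ((1/10)*(-9)*(-15 + 2*81) - 31)*(-88) = ((1/10)*(-9)*(-15 + 162) - 31)*(-88) = ((1/10)*(-9)*147 - 31)*(-88) = (-1323/10 - 31)*(-88) = -1633/10*(-88) = 71852/5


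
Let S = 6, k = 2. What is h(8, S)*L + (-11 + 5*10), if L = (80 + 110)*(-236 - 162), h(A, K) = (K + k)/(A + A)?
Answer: -37771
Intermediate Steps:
h(A, K) = (2 + K)/(2*A) (h(A, K) = (K + 2)/(A + A) = (2 + K)/((2*A)) = (2 + K)*(1/(2*A)) = (2 + K)/(2*A))
L = -75620 (L = 190*(-398) = -75620)
h(8, S)*L + (-11 + 5*10) = ((1/2)*(2 + 6)/8)*(-75620) + (-11 + 5*10) = ((1/2)*(1/8)*8)*(-75620) + (-11 + 50) = (1/2)*(-75620) + 39 = -37810 + 39 = -37771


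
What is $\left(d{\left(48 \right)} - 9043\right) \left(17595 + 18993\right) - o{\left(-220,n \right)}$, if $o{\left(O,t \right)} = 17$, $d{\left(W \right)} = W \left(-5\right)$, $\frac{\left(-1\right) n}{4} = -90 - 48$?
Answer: $-339646421$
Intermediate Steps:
$n = 552$ ($n = - 4 \left(-90 - 48\right) = \left(-4\right) \left(-138\right) = 552$)
$d{\left(W \right)} = - 5 W$
$\left(d{\left(48 \right)} - 9043\right) \left(17595 + 18993\right) - o{\left(-220,n \right)} = \left(\left(-5\right) 48 - 9043\right) \left(17595 + 18993\right) - 17 = \left(-240 - 9043\right) 36588 - 17 = \left(-9283\right) 36588 - 17 = -339646404 - 17 = -339646421$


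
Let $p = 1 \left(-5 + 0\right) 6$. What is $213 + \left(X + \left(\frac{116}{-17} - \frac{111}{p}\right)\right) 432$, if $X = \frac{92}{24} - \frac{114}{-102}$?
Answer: $\frac{85209}{85} \approx 1002.5$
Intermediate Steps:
$X = \frac{505}{102}$ ($X = 92 \cdot \frac{1}{24} - - \frac{19}{17} = \frac{23}{6} + \frac{19}{17} = \frac{505}{102} \approx 4.951$)
$p = -30$ ($p = 1 \left(-5\right) 6 = \left(-5\right) 6 = -30$)
$213 + \left(X + \left(\frac{116}{-17} - \frac{111}{p}\right)\right) 432 = 213 + \left(\frac{505}{102} + \left(\frac{116}{-17} - \frac{111}{-30}\right)\right) 432 = 213 + \left(\frac{505}{102} + \left(116 \left(- \frac{1}{17}\right) - - \frac{37}{10}\right)\right) 432 = 213 + \left(\frac{505}{102} + \left(- \frac{116}{17} + \frac{37}{10}\right)\right) 432 = 213 + \left(\frac{505}{102} - \frac{531}{170}\right) 432 = 213 + \frac{466}{255} \cdot 432 = 213 + \frac{67104}{85} = \frac{85209}{85}$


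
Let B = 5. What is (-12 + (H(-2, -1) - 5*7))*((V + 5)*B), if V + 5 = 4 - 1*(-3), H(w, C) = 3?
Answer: -1540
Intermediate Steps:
V = 2 (V = -5 + (4 - 1*(-3)) = -5 + (4 + 3) = -5 + 7 = 2)
(-12 + (H(-2, -1) - 5*7))*((V + 5)*B) = (-12 + (3 - 5*7))*((2 + 5)*5) = (-12 + (3 - 35))*(7*5) = (-12 - 32)*35 = -44*35 = -1540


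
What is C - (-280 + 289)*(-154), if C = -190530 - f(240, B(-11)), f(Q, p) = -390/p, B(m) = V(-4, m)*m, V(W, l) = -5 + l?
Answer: -16644477/88 ≈ -1.8914e+5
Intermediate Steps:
B(m) = m*(-5 + m) (B(m) = (-5 + m)*m = m*(-5 + m))
C = -16766445/88 (C = -190530 - (-390)/((-11*(-5 - 11))) = -190530 - (-390)/((-11*(-16))) = -190530 - (-390)/176 = -190530 - 1*(-195/88) = -190530 + 195/88 = -16766445/88 ≈ -1.9053e+5)
C - (-280 + 289)*(-154) = -16766445/88 - (-280 + 289)*(-154) = -16766445/88 - 9*(-154) = -16766445/88 - 1*(-1386) = -16766445/88 + 1386 = -16644477/88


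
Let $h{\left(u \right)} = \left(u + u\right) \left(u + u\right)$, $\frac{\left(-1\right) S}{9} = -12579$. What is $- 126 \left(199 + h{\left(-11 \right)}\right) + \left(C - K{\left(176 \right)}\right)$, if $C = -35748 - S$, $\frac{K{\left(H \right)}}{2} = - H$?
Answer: $-234665$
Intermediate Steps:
$S = 113211$ ($S = \left(-9\right) \left(-12579\right) = 113211$)
$h{\left(u \right)} = 4 u^{2}$ ($h{\left(u \right)} = 2 u 2 u = 4 u^{2}$)
$K{\left(H \right)} = - 2 H$ ($K{\left(H \right)} = 2 \left(- H\right) = - 2 H$)
$C = -148959$ ($C = -35748 - 113211 = -148959$)
$- 126 \left(199 + h{\left(-11 \right)}\right) + \left(C - K{\left(176 \right)}\right) = - 126 \left(199 + 4 \left(-11\right)^{2}\right) - \left(148959 - 352\right) = - 126 \left(199 + 4 \cdot 121\right) - 148607 = - 126 \left(199 + 484\right) + \left(-148959 + 352\right) = \left(-126\right) 683 - 148607 = -86058 - 148607 = -234665$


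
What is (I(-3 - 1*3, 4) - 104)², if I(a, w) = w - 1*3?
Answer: 10609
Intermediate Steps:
I(a, w) = -3 + w (I(a, w) = w - 3 = -3 + w)
(I(-3 - 1*3, 4) - 104)² = ((-3 + 4) - 104)² = (1 - 104)² = (-103)² = 10609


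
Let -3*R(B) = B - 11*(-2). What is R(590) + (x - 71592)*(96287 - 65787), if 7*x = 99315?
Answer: -12255785928/7 ≈ -1.7508e+9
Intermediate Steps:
x = 99315/7 (x = (⅐)*99315 = 99315/7 ≈ 14188.)
R(B) = -22/3 - B/3 (R(B) = -(B - 11*(-2))/3 = -(B + 22)/3 = -(22 + B)/3 = -22/3 - B/3)
R(590) + (x - 71592)*(96287 - 65787) = (-22/3 - ⅓*590) + (99315/7 - 71592)*(96287 - 65787) = (-22/3 - 590/3) - 401829/7*30500 = -204 - 12255784500/7 = -12255785928/7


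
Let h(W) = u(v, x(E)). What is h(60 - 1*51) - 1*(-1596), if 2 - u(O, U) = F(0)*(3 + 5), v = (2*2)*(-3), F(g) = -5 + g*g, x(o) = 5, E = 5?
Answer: 1638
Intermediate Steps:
F(g) = -5 + g²
v = -12 (v = 4*(-3) = -12)
u(O, U) = 42 (u(O, U) = 2 - (-5 + 0²)*(3 + 5) = 2 - (-5 + 0)*8 = 2 - (-5)*8 = 2 - 1*(-40) = 2 + 40 = 42)
h(W) = 42
h(60 - 1*51) - 1*(-1596) = 42 - 1*(-1596) = 42 + 1596 = 1638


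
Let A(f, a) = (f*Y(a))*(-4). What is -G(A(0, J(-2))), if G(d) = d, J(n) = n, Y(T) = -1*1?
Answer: 0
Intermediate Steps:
Y(T) = -1
A(f, a) = 4*f (A(f, a) = (f*(-1))*(-4) = -f*(-4) = 4*f)
-G(A(0, J(-2))) = -4*0 = -1*0 = 0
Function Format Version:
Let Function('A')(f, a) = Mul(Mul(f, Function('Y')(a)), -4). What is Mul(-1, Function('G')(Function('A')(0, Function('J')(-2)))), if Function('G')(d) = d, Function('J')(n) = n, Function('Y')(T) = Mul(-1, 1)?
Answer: 0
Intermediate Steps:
Function('Y')(T) = -1
Function('A')(f, a) = Mul(4, f) (Function('A')(f, a) = Mul(Mul(f, -1), -4) = Mul(Mul(-1, f), -4) = Mul(4, f))
Mul(-1, Function('G')(Function('A')(0, Function('J')(-2)))) = Mul(-1, Mul(4, 0)) = Mul(-1, 0) = 0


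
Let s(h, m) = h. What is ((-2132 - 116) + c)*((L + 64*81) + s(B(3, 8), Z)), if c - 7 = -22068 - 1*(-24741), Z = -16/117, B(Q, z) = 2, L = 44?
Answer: 2259360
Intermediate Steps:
Z = -16/117 (Z = -16*1/117 = -16/117 ≈ -0.13675)
c = 2680 (c = 7 + (-22068 - 1*(-24741)) = 7 + (-22068 + 24741) = 7 + 2673 = 2680)
((-2132 - 116) + c)*((L + 64*81) + s(B(3, 8), Z)) = ((-2132 - 116) + 2680)*((44 + 64*81) + 2) = ((-2132 - 1*116) + 2680)*((44 + 5184) + 2) = ((-2132 - 116) + 2680)*(5228 + 2) = (-2248 + 2680)*5230 = 432*5230 = 2259360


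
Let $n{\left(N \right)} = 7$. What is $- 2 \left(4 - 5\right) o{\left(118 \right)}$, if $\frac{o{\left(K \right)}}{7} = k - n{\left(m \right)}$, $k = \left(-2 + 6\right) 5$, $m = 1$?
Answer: $182$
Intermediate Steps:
$k = 20$ ($k = 4 \cdot 5 = 20$)
$o{\left(K \right)} = 91$ ($o{\left(K \right)} = 7 \left(20 - 7\right) = 7 \cdot 13 = 91$)
$- 2 \left(4 - 5\right) o{\left(118 \right)} = - 2 \left(4 - 5\right) 91 = \left(-2\right) \left(-1\right) 91 = 2 \cdot 91 = 182$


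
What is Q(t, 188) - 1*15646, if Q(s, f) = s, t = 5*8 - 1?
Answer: -15607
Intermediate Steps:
t = 39 (t = 40 - 1 = 39)
Q(t, 188) - 1*15646 = 39 - 1*15646 = 39 - 15646 = -15607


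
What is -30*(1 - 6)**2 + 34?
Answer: -716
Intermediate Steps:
-30*(1 - 6)**2 + 34 = -30*(-5)**2 + 34 = -30*25 + 34 = -750 + 34 = -716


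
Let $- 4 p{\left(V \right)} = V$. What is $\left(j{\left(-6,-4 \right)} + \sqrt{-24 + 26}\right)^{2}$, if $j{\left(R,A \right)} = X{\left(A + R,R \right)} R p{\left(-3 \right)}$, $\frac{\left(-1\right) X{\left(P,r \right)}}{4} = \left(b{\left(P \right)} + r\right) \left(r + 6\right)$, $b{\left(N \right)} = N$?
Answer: $2$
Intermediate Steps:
$p{\left(V \right)} = - \frac{V}{4}$
$X{\left(P,r \right)} = - 4 \left(6 + r\right) \left(P + r\right)$ ($X{\left(P,r \right)} = - 4 \left(P + r\right) \left(r + 6\right) = - 4 \left(P + r\right) \left(6 + r\right) = - 4 \left(6 + r\right) \left(P + r\right)$)
$j{\left(R,A \right)} = \frac{3 R \left(- 48 R - 24 A - 4 R^{2} - 4 R \left(A + R\right)\right)}{4}$ ($j{\left(R,A \right)} = \left(- 24 \left(A + R\right) - 24 R - 4 R^{2} - 4 \left(A + R\right) R\right) R \left(\left(- \frac{1}{4}\right) \left(-3\right)\right) = \left(\left(- 24 A - 24 R\right) - 24 R - 4 R^{2} - 4 R \left(A + R\right)\right) R \frac{3}{4} = \left(- 48 R - 24 A - 4 R^{2} - 4 R \left(A + R\right)\right) R \frac{3}{4} = R \left(- 48 R - 24 A - 4 R^{2} - 4 R \left(A + R\right)\right) \frac{3}{4} = \frac{3 R \left(- 48 R - 24 A - 4 R^{2} - 4 R \left(A + R\right)\right)}{4}$)
$\left(j{\left(-6,-4 \right)} + \sqrt{-24 + 26}\right)^{2} = \left(\left(-3\right) \left(-6\right) \left(\left(-6\right)^{2} + 6 \left(-4\right) + 12 \left(-6\right) - 6 \left(-4 - 6\right)\right) + \sqrt{-24 + 26}\right)^{2} = \left(\left(-3\right) \left(-6\right) \left(36 - 24 - 72 - -60\right) + \sqrt{2}\right)^{2} = \left(\left(-3\right) \left(-6\right) \left(36 - 24 - 72 + 60\right) + \sqrt{2}\right)^{2} = \left(\left(-3\right) \left(-6\right) 0 + \sqrt{2}\right)^{2} = \left(0 + \sqrt{2}\right)^{2} = \left(\sqrt{2}\right)^{2} = 2$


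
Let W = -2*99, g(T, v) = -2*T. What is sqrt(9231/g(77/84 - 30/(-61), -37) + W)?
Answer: 42*I*sqrt(2093961)/1031 ≈ 58.949*I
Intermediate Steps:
W = -198
sqrt(9231/g(77/84 - 30/(-61), -37) + W) = sqrt(9231/((-2*(77/84 - 30/(-61)))) - 198) = sqrt(9231/((-2*(77*(1/84) - 30*(-1/61)))) - 198) = sqrt(9231/((-2*(11/12 + 30/61))) - 198) = sqrt(9231/((-2*1031/732)) - 198) = sqrt(9231/(-1031/366) - 198) = sqrt(9231*(-366/1031) - 198) = sqrt(-3378546/1031 - 198) = sqrt(-3582684/1031) = 42*I*sqrt(2093961)/1031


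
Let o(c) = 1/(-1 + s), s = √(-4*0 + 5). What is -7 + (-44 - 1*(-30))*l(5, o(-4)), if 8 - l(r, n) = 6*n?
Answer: -98 + 21*√5 ≈ -51.043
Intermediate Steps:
s = √5 (s = √(0 + 5) = √5 ≈ 2.2361)
o(c) = 1/(-1 + √5)
l(r, n) = 8 - 6*n
-7 + (-44 - 1*(-30))*l(5, o(-4)) = -7 + (-44 - 1*(-30))*(8 - 6*(¼ + √5/4)) = -7 + (-44 + 30)*(8 + (-3/2 - 3*√5/2)) = -7 - 14*(13/2 - 3*√5/2) = -7 + (-91 + 21*√5) = -98 + 21*√5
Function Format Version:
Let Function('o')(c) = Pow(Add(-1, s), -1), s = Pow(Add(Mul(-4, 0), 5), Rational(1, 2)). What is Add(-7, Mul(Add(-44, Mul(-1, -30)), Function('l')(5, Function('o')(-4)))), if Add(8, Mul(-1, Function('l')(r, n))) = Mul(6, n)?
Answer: Add(-98, Mul(21, Pow(5, Rational(1, 2)))) ≈ -51.043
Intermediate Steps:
s = Pow(5, Rational(1, 2)) (s = Pow(Add(0, 5), Rational(1, 2)) = Pow(5, Rational(1, 2)) ≈ 2.2361)
Function('o')(c) = Pow(Add(-1, Pow(5, Rational(1, 2))), -1)
Function('l')(r, n) = Add(8, Mul(-6, n)) (Function('l')(r, n) = Add(8, Mul(-1, Mul(6, n))) = Add(8, Mul(-6, n)))
Add(-7, Mul(Add(-44, Mul(-1, -30)), Function('l')(5, Function('o')(-4)))) = Add(-7, Mul(Add(-44, Mul(-1, -30)), Add(8, Mul(-6, Add(Rational(1, 4), Mul(Rational(1, 4), Pow(5, Rational(1, 2)))))))) = Add(-7, Mul(Add(-44, 30), Add(8, Add(Rational(-3, 2), Mul(Rational(-3, 2), Pow(5, Rational(1, 2))))))) = Add(-7, Mul(-14, Add(Rational(13, 2), Mul(Rational(-3, 2), Pow(5, Rational(1, 2)))))) = Add(-7, Add(-91, Mul(21, Pow(5, Rational(1, 2))))) = Add(-98, Mul(21, Pow(5, Rational(1, 2))))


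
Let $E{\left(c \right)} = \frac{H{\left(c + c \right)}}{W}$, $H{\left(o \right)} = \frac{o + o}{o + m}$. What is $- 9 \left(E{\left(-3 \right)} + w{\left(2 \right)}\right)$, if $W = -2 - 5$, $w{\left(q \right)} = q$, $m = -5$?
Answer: $- \frac{1278}{77} \approx -16.597$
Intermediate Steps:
$H{\left(o \right)} = \frac{2 o}{-5 + o}$ ($H{\left(o \right)} = \frac{o + o}{o - 5} = \frac{2 o}{-5 + o}$)
$W = -7$
$E{\left(c \right)} = - \frac{4 c}{7 \left(-5 + 2 c\right)}$ ($E{\left(c \right)} = \frac{2 \left(c + c\right) \frac{1}{-5 + \left(c + c\right)}}{-7} = \frac{2 \cdot 2 c}{-5 + 2 c} \left(- \frac{1}{7}\right) = \frac{4 c}{-5 + 2 c} \left(- \frac{1}{7}\right) = - \frac{4 c}{7 \left(-5 + 2 c\right)}$)
$- 9 \left(E{\left(-3 \right)} + w{\left(2 \right)}\right) = - 9 \left(\left(-4\right) \left(-3\right) \frac{1}{-35 + 14 \left(-3\right)} + 2\right) = - 9 \left(\left(-4\right) \left(-3\right) \frac{1}{-35 - 42} + 2\right) = - 9 \left(\left(-4\right) \left(-3\right) \frac{1}{-77} + 2\right) = - 9 \left(\left(-4\right) \left(-3\right) \left(- \frac{1}{77}\right) + 2\right) = - 9 \left(- \frac{12}{77} + 2\right) = \left(-9\right) \frac{142}{77} = - \frac{1278}{77}$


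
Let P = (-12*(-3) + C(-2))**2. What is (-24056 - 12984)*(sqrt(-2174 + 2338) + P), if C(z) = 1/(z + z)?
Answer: -47339435 - 74080*sqrt(41) ≈ -4.7814e+7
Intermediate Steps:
C(z) = 1/(2*z)
P = 20449/16 (P = (-12*(-3) + (1/2)/(-2))**2 = (36 + (1/2)*(-1/2))**2 = (36 - 1/4)**2 = (143/4)**2 = 20449/16 ≈ 1278.1)
(-24056 - 12984)*(sqrt(-2174 + 2338) + P) = (-24056 - 12984)*(sqrt(-2174 + 2338) + 20449/16) = -37040*(sqrt(164) + 20449/16) = -37040*(2*sqrt(41) + 20449/16) = -37040*(20449/16 + 2*sqrt(41)) = -47339435 - 74080*sqrt(41)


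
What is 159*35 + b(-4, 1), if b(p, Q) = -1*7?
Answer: 5558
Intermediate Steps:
b(p, Q) = -7
159*35 + b(-4, 1) = 159*35 - 7 = 5565 - 7 = 5558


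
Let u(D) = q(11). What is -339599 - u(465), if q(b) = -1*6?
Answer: -339593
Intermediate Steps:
q(b) = -6
u(D) = -6
-339599 - u(465) = -339599 - 1*(-6) = -339599 + 6 = -339593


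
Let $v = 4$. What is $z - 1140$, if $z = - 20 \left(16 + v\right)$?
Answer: $-1540$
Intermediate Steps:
$z = -400$ ($z = - 20 \left(16 + 4\right) = \left(-20\right) 20 = -400$)
$z - 1140 = -400 - 1140 = -1540$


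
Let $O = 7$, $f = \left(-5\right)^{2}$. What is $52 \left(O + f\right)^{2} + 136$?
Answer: $53384$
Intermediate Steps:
$f = 25$
$52 \left(O + f\right)^{2} + 136 = 52 \left(7 + 25\right)^{2} + 136 = 52 \cdot 32^{2} + 136 = 52 \cdot 1024 + 136 = 53248 + 136 = 53384$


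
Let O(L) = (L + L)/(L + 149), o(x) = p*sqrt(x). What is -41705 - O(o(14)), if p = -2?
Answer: -923557113/22145 + 596*sqrt(14)/22145 ≈ -41705.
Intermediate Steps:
o(x) = -2*sqrt(x)
O(L) = 2*L/(149 + L) (O(L) = (2*L)/(149 + L) = 2*L/(149 + L))
-41705 - O(o(14)) = -41705 - 2*(-2*sqrt(14))/(149 - 2*sqrt(14)) = -41705 - (-4)*sqrt(14)/(149 - 2*sqrt(14)) = -41705 + 4*sqrt(14)/(149 - 2*sqrt(14))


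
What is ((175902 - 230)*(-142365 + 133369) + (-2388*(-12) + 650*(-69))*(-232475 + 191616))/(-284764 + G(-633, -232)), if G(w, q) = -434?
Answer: 459337333/142599 ≈ 3221.2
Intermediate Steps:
((175902 - 230)*(-142365 + 133369) + (-2388*(-12) + 650*(-69))*(-232475 + 191616))/(-284764 + G(-633, -232)) = ((175902 - 230)*(-142365 + 133369) + (-2388*(-12) + 650*(-69))*(-232475 + 191616))/(-284764 - 434) = (175672*(-8996) + (28656 - 44850)*(-40859))/(-285198) = (-1580345312 - 16194*(-40859))*(-1/285198) = (-1580345312 + 661670646)*(-1/285198) = -918674666*(-1/285198) = 459337333/142599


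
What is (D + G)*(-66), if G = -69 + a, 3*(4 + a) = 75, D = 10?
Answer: 2508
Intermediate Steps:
a = 21 (a = -4 + (⅓)*75 = -4 + 25 = 21)
G = -48 (G = -69 + 21 = -48)
(D + G)*(-66) = (10 - 48)*(-66) = -38*(-66) = 2508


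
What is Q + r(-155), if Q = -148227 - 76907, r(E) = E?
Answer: -225289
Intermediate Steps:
Q = -225134
Q + r(-155) = -225134 - 155 = -225289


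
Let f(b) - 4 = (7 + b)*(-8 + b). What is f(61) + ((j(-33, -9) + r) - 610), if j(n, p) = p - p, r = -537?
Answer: 2461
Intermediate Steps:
j(n, p) = 0
f(b) = 4 + (-8 + b)*(7 + b) (f(b) = 4 + (7 + b)*(-8 + b) = 4 + (-8 + b)*(7 + b))
f(61) + ((j(-33, -9) + r) - 610) = (-52 + 61**2 - 1*61) + ((0 - 537) - 610) = (-52 + 3721 - 61) + (-537 - 610) = 3608 - 1147 = 2461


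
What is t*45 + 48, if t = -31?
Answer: -1347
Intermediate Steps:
t*45 + 48 = -31*45 + 48 = -1395 + 48 = -1347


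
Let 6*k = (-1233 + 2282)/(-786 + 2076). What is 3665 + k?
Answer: 28368149/7740 ≈ 3665.1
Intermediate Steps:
k = 1049/7740 (k = ((-1233 + 2282)/(-786 + 2076))/6 = (1049/1290)/6 = (1049*(1/1290))/6 = (⅙)*(1049/1290) = 1049/7740 ≈ 0.13553)
3665 + k = 3665 + 1049/7740 = 28368149/7740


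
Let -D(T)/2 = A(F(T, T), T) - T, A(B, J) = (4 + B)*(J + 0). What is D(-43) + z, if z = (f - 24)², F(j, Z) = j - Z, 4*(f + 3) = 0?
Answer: 987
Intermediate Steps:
f = -3 (f = -3 + (¼)*0 = -3 + 0 = -3)
z = 729 (z = (-3 - 24)² = (-27)² = 729)
A(B, J) = J*(4 + B) (A(B, J) = (4 + B)*J = J*(4 + B))
D(T) = -6*T (D(T) = -2*(T*(4 + (T - T)) - T) = -2*(T*(4 + 0) - T) = -2*(T*4 - T) = -2*(4*T - T) = -6*T)
D(-43) + z = -6*(-43) + 729 = 258 + 729 = 987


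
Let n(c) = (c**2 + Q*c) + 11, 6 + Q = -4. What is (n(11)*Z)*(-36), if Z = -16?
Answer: 12672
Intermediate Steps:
Q = -10 (Q = -6 - 4 = -10)
n(c) = 11 + c**2 - 10*c (n(c) = (c**2 - 10*c) + 11 = 11 + c**2 - 10*c)
(n(11)*Z)*(-36) = ((11 + 11**2 - 10*11)*(-16))*(-36) = ((11 + 121 - 110)*(-16))*(-36) = (22*(-16))*(-36) = -352*(-36) = 12672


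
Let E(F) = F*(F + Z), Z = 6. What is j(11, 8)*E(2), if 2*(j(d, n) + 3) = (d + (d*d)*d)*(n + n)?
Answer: 171728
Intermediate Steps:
E(F) = F*(6 + F) (E(F) = F*(F + 6) = F*(6 + F))
j(d, n) = -3 + n*(d + d**3) (j(d, n) = -3 + ((d + (d*d)*d)*(n + n))/2 = -3 + ((d + d**2*d)*(2*n))/2 = -3 + ((d + d**3)*(2*n))/2 = -3 + (2*n*(d + d**3))/2 = -3 + n*(d + d**3))
j(11, 8)*E(2) = (-3 + 11*8 + 8*11**3)*(2*(6 + 2)) = (-3 + 88 + 8*1331)*(2*8) = (-3 + 88 + 10648)*16 = 10733*16 = 171728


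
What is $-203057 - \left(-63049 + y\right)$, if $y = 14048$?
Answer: $-154056$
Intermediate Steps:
$-203057 - \left(-63049 + y\right) = -203057 + \left(63049 - 14048\right) = -203057 + 49001 = -154056$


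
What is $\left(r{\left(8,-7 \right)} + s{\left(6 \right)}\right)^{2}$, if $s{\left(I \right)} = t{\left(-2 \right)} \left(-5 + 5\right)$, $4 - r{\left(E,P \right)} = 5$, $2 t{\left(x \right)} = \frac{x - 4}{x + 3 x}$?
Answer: $1$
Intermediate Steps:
$t{\left(x \right)} = \frac{-4 + x}{8 x}$ ($t{\left(x \right)} = \frac{\left(x - 4\right) \frac{1}{x + 3 x}}{2} = \frac{\left(-4 + x\right) \frac{1}{4 x}}{2} = \frac{\frac{1}{4} \frac{1}{x} \left(-4 + x\right)}{2} = \frac{-4 + x}{8 x}$)
$r{\left(E,P \right)} = -1$ ($r{\left(E,P \right)} = 4 - 5 = -1$)
$s{\left(I \right)} = 0$ ($s{\left(I \right)} = \frac{-4 - 2}{8 \left(-2\right)} \left(-5 + 5\right) = \frac{1}{8} \left(- \frac{1}{2}\right) \left(-6\right) 0 = \frac{3}{8} \cdot 0 = 0$)
$\left(r{\left(8,-7 \right)} + s{\left(6 \right)}\right)^{2} = \left(-1 + 0\right)^{2} = \left(-1\right)^{2} = 1$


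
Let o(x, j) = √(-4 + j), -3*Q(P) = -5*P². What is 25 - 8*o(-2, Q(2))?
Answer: 25 - 16*√6/3 ≈ 11.936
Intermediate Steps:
Q(P) = 5*P²/3 (Q(P) = -(-5)*P²/3 = 5*P²/3)
25 - 8*o(-2, Q(2)) = 25 - 8*√(-4 + (5/3)*2²) = 25 - 8*√(-4 + (5/3)*4) = 25 - 8*√(-4 + 20/3) = 25 - 16*√6/3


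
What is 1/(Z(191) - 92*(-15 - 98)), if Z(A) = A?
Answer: 1/10587 ≈ 9.4455e-5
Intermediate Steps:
1/(Z(191) - 92*(-15 - 98)) = 1/(191 - 92*(-15 - 98)) = 1/(191 - 92*(-113)) = 1/(191 + 10396) = 1/10587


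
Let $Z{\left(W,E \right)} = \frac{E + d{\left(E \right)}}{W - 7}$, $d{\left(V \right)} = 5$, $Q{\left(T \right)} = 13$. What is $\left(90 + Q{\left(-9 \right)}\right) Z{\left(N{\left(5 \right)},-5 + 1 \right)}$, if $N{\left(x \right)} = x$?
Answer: $- \frac{103}{2} \approx -51.5$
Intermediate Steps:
$Z{\left(W,E \right)} = \frac{5 + E}{-7 + W}$ ($Z{\left(W,E \right)} = \frac{E + 5}{W - 7} = \frac{5 + E}{-7 + W}$)
$\left(90 + Q{\left(-9 \right)}\right) Z{\left(N{\left(5 \right)},-5 + 1 \right)} = \left(90 + 13\right) \frac{5 + \left(-5 + 1\right)}{-7 + 5} = 103 \frac{5 - 4}{-2} = 103 \left(\left(- \frac{1}{2}\right) 1\right) = 103 \left(- \frac{1}{2}\right) = - \frac{103}{2}$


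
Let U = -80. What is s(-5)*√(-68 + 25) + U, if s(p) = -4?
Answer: -80 - 4*I*√43 ≈ -80.0 - 26.23*I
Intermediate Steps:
s(-5)*√(-68 + 25) + U = -4*√(-68 + 25) - 80 = -4*I*√43 - 80 = -80 - 4*I*√43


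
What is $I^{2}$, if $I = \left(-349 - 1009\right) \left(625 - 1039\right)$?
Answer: $316082332944$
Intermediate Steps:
$I = 562212$ ($I = \left(-1358\right) \left(-414\right) = 562212$)
$I^{2} = 562212^{2} = 316082332944$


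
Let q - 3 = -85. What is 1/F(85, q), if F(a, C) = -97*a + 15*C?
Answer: -1/9475 ≈ -0.00010554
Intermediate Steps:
q = -82 (q = 3 - 85 = -82)
1/F(85, q) = 1/(-97*85 + 15*(-82)) = 1/(-8245 - 1230) = 1/(-9475) = -1/9475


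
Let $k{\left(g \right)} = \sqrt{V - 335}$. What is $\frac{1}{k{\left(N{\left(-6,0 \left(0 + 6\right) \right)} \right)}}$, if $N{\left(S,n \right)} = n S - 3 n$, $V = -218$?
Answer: $- \frac{i \sqrt{553}}{553} \approx - 0.042524 i$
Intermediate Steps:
$N{\left(S,n \right)} = - 3 n + S n$ ($N{\left(S,n \right)} = S n - 3 n = - 3 n + S n$)
$k{\left(g \right)} = i \sqrt{553}$ ($k{\left(g \right)} = \sqrt{-218 - 335} = \sqrt{-553} = i \sqrt{553}$)
$\frac{1}{k{\left(N{\left(-6,0 \left(0 + 6\right) \right)} \right)}} = \frac{1}{i \sqrt{553}} = - \frac{i \sqrt{553}}{553}$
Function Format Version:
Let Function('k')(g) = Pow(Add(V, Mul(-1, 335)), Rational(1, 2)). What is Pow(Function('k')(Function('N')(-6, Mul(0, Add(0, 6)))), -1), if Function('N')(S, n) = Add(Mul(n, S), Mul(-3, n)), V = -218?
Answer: Mul(Rational(-1, 553), I, Pow(553, Rational(1, 2))) ≈ Mul(-0.042524, I)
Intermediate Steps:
Function('N')(S, n) = Add(Mul(-3, n), Mul(S, n)) (Function('N')(S, n) = Add(Mul(S, n), Mul(-3, n)) = Add(Mul(-3, n), Mul(S, n)))
Function('k')(g) = Mul(I, Pow(553, Rational(1, 2))) (Function('k')(g) = Pow(Add(-218, Mul(-1, 335)), Rational(1, 2)) = Pow(Add(-218, -335), Rational(1, 2)) = Pow(-553, Rational(1, 2)) = Mul(I, Pow(553, Rational(1, 2))))
Pow(Function('k')(Function('N')(-6, Mul(0, Add(0, 6)))), -1) = Pow(Mul(I, Pow(553, Rational(1, 2))), -1) = Mul(Rational(-1, 553), I, Pow(553, Rational(1, 2)))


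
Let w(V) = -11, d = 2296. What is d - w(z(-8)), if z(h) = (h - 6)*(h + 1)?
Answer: 2307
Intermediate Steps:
z(h) = (1 + h)*(-6 + h) (z(h) = (-6 + h)*(1 + h) = (1 + h)*(-6 + h))
d - w(z(-8)) = 2296 - 1*(-11) = 2296 + 11 = 2307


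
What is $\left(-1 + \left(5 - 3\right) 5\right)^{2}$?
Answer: $81$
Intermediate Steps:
$\left(-1 + \left(5 - 3\right) 5\right)^{2} = \left(-1 + 2 \cdot 5\right)^{2} = \left(-1 + 10\right)^{2} = 9^{2} = 81$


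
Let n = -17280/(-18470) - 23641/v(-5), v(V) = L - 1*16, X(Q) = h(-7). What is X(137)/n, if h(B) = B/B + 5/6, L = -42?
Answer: 589193/131295453 ≈ 0.0044875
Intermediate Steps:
h(B) = 11/6 (h(B) = 1 + 5*(⅙) = 1 + ⅚ = 11/6)
X(Q) = 11/6
v(V) = -58 (v(V) = -42 - 1*16 = -42 - 16 = -58)
n = 43765151/107126 (n = -17280/(-18470) - 23641/(-58) = -17280*(-1/18470) - 23641*(-1/58) = 1728/1847 + 23641/58 = 43765151/107126 ≈ 408.54)
X(137)/n = 11/(6*(43765151/107126)) = (11/6)*(107126/43765151) = 589193/131295453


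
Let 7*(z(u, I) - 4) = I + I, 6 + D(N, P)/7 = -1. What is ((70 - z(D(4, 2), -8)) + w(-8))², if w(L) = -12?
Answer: 155236/49 ≈ 3168.1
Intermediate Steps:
D(N, P) = -49 (D(N, P) = -42 + 7*(-1) = -42 - 7 = -49)
z(u, I) = 4 + 2*I/7 (z(u, I) = 4 + (I + I)/7 = 4 + (2*I)/7 = 4 + 2*I/7)
((70 - z(D(4, 2), -8)) + w(-8))² = ((70 - (4 + (2/7)*(-8))) - 12)² = ((70 - (4 - 16/7)) - 12)² = ((70 - 1*12/7) - 12)² = ((70 - 12/7) - 12)² = (478/7 - 12)² = (394/7)² = 155236/49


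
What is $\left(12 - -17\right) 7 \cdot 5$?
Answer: $1015$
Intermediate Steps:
$\left(12 - -17\right) 7 \cdot 5 = \left(12 + 17\right) 7 \cdot 5 = 29 \cdot 7 \cdot 5 = 203 \cdot 5 = 1015$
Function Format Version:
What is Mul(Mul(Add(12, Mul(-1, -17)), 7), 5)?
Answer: 1015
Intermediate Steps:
Mul(Mul(Add(12, Mul(-1, -17)), 7), 5) = Mul(Mul(Add(12, 17), 7), 5) = Mul(Mul(29, 7), 5) = Mul(203, 5) = 1015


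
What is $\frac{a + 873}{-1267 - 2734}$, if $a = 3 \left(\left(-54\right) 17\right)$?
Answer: $\frac{1881}{4001} \approx 0.47013$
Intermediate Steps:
$a = -2754$ ($a = 3 \left(-918\right) = -2754$)
$\frac{a + 873}{-1267 - 2734} = \frac{-2754 + 873}{-1267 - 2734} = - \frac{1881}{-4001} = \left(-1881\right) \left(- \frac{1}{4001}\right) = \frac{1881}{4001}$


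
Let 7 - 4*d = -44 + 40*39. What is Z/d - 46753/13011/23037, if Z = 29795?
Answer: -1701067484597/21538058103 ≈ -78.980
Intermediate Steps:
d = -1509/4 (d = 7/4 - (-44 + 40*39)/4 = 7/4 - (-44 + 1560)/4 = 7/4 - ¼*1516 = 7/4 - 379 = -1509/4 ≈ -377.25)
Z/d - 46753/13011/23037 = 29795/(-1509/4) - 46753/13011/23037 = 29795*(-4/1509) - 46753*1/13011*(1/23037) = -119180/1509 - 46753/13011*1/23037 = -119180/1509 - 6679/42819201 = -1701067484597/21538058103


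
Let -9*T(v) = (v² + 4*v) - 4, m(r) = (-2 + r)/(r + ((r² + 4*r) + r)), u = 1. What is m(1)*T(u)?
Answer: 1/63 ≈ 0.015873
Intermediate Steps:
m(r) = (-2 + r)/(r² + 6*r) (m(r) = (-2 + r)/(r + (r² + 5*r)) = (-2 + r)/(r² + 6*r))
T(v) = 4/9 - 4*v/9 - v²/9 (T(v) = -((v² + 4*v) - 4)/9 = -(-4 + v² + 4*v)/9 = 4/9 - 4*v/9 - v²/9)
m(1)*T(u) = ((-2 + 1)/(1*(6 + 1)))*(4/9 - 4/9*1 - ⅑*1²) = (1*(-1)/7)*(4/9 - 4/9 - ⅑*1) = (1*(⅐)*(-1))*(4/9 - 4/9 - ⅑) = -⅐*(-⅑) = 1/63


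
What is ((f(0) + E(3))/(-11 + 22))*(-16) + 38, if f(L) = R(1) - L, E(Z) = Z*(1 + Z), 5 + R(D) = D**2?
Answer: 290/11 ≈ 26.364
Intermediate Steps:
R(D) = -5 + D**2
f(L) = -4 - L (f(L) = (-5 + 1**2) - L = (-5 + 1) - L = -4 - L)
((f(0) + E(3))/(-11 + 22))*(-16) + 38 = (((-4 - 1*0) + 3*(1 + 3))/(-11 + 22))*(-16) + 38 = (((-4 + 0) + 3*4)/11)*(-16) + 38 = ((-4 + 12)*(1/11))*(-16) + 38 = (8*(1/11))*(-16) + 38 = (8/11)*(-16) + 38 = -128/11 + 38 = 290/11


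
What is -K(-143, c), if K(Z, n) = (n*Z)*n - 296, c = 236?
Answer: 7964824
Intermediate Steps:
K(Z, n) = -296 + Z*n**2 (K(Z, n) = (Z*n)*n - 296 = Z*n**2 - 296 = -296 + Z*n**2)
-K(-143, c) = -(-296 - 143*236**2) = -(-296 - 143*55696) = -(-296 - 7964528) = -1*(-7964824) = 7964824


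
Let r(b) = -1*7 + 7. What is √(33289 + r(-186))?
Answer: √33289 ≈ 182.45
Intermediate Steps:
r(b) = 0 (r(b) = -7 + 7 = 0)
√(33289 + r(-186)) = √(33289 + 0) = √33289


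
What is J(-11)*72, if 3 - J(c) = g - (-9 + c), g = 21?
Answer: -2736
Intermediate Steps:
J(c) = -27 + c (J(c) = 3 - (21 - (-9 + c)) = 3 - (21 + (9 - c)) = 3 - (30 - c) = 3 + (-30 + c) = -27 + c)
J(-11)*72 = (-27 - 11)*72 = -38*72 = -2736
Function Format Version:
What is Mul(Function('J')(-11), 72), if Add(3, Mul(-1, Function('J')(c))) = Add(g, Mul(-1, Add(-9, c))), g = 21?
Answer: -2736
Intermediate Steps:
Function('J')(c) = Add(-27, c) (Function('J')(c) = Add(3, Mul(-1, Add(21, Mul(-1, Add(-9, c))))) = Add(3, Mul(-1, Add(21, Add(9, Mul(-1, c))))) = Add(3, Mul(-1, Add(30, Mul(-1, c)))) = Add(3, Add(-30, c)) = Add(-27, c))
Mul(Function('J')(-11), 72) = Mul(Add(-27, -11), 72) = Mul(-38, 72) = -2736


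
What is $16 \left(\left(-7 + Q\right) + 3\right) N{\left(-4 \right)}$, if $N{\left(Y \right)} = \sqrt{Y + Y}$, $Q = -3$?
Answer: $- 224 i \sqrt{2} \approx - 316.78 i$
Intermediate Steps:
$N{\left(Y \right)} = \sqrt{2} \sqrt{Y}$ ($N{\left(Y \right)} = \sqrt{2 Y} = \sqrt{2} \sqrt{Y}$)
$16 \left(\left(-7 + Q\right) + 3\right) N{\left(-4 \right)} = 16 \left(\left(-7 - 3\right) + 3\right) \sqrt{2} \sqrt{-4} = 16 \left(-10 + 3\right) \sqrt{2} \cdot 2 i = 16 \left(-7\right) 2 i \sqrt{2} = - 112 \cdot 2 i \sqrt{2} = - 224 i \sqrt{2}$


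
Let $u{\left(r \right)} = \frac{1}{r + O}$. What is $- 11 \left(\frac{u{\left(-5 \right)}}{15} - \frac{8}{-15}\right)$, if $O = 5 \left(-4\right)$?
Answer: $- \frac{2189}{375} \approx -5.8373$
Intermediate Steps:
$O = -20$
$u{\left(r \right)} = \frac{1}{-20 + r}$ ($u{\left(r \right)} = \frac{1}{r - 20} = \frac{1}{-20 + r}$)
$- 11 \left(\frac{u{\left(-5 \right)}}{15} - \frac{8}{-15}\right) = - 11 \left(\frac{1}{\left(-20 - 5\right) 15} - \frac{8}{-15}\right) = - 11 \left(\frac{1}{-25} \cdot \frac{1}{15} - - \frac{8}{15}\right) = - 11 \left(\left(- \frac{1}{25}\right) \frac{1}{15} + \frac{8}{15}\right) = - 11 \left(- \frac{1}{375} + \frac{8}{15}\right) = \left(-11\right) \frac{199}{375} = - \frac{2189}{375}$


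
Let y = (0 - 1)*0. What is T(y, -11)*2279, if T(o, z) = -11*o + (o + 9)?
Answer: 20511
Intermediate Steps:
y = 0 (y = -1*0 = 0)
T(o, z) = 9 - 10*o (T(o, z) = -11*o + (9 + o) = 9 - 10*o)
T(y, -11)*2279 = (9 - 10*0)*2279 = (9 + 0)*2279 = 9*2279 = 20511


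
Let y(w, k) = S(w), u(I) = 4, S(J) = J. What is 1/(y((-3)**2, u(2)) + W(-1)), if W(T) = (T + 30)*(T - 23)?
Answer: -1/687 ≈ -0.0014556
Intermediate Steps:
W(T) = (-23 + T)*(30 + T) (W(T) = (30 + T)*(-23 + T) = (-23 + T)*(30 + T))
y(w, k) = w
1/(y((-3)**2, u(2)) + W(-1)) = 1/((-3)**2 + (-690 + (-1)**2 + 7*(-1))) = 1/(9 + (-690 + 1 - 7)) = 1/(9 - 696) = 1/(-687) = -1/687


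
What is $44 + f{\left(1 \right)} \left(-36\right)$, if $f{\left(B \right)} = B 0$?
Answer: $44$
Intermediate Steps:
$f{\left(B \right)} = 0$
$44 + f{\left(1 \right)} \left(-36\right) = 44 + 0 \left(-36\right) = 44 + 0 = 44$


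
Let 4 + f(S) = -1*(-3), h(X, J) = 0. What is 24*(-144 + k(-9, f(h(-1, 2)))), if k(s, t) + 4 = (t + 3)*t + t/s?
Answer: -10792/3 ≈ -3597.3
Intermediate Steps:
f(S) = -1 (f(S) = -4 - 1*(-3) = -4 + 3 = -1)
k(s, t) = -4 + t/s + t*(3 + t) (k(s, t) = -4 + ((t + 3)*t + t/s) = -4 + ((3 + t)*t + t/s) = -4 + (t*(3 + t) + t/s) = -4 + (t/s + t*(3 + t)) = -4 + t/s + t*(3 + t))
24*(-144 + k(-9, f(h(-1, 2)))) = 24*(-144 + (-4 + (-1)² + 3*(-1) - 1/(-9))) = 24*(-144 + (-4 + 1 - 3 - 1*(-⅑))) = 24*(-144 + (-4 + 1 - 3 + ⅑)) = 24*(-144 - 53/9) = 24*(-1349/9) = -10792/3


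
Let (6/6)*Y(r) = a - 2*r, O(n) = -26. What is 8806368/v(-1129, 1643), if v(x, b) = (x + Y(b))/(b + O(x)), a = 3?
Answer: -3559974264/1103 ≈ -3.2275e+6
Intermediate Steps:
Y(r) = 3 - 2*r
v(x, b) = (3 + x - 2*b)/(-26 + b) (v(x, b) = (x + (3 - 2*b))/(b - 26) = (3 + x - 2*b)/(-26 + b))
8806368/v(-1129, 1643) = 8806368/(((3 - 1129 - 2*1643)/(-26 + 1643))) = 8806368/(((3 - 1129 - 3286)/1617)) = 8806368/(((1/1617)*(-4412))) = 8806368/(-4412/1617) = 8806368*(-1617/4412) = -3559974264/1103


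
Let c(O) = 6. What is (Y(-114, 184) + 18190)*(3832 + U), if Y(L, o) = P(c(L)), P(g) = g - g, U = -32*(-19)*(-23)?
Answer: -184664880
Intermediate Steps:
U = -13984 (U = 608*(-23) = -13984)
P(g) = 0
Y(L, o) = 0
(Y(-114, 184) + 18190)*(3832 + U) = (0 + 18190)*(3832 - 13984) = 18190*(-10152) = -184664880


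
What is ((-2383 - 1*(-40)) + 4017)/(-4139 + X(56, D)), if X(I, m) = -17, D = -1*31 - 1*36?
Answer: -837/2078 ≈ -0.40279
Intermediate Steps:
D = -67 (D = -31 - 36 = -67)
((-2383 - 1*(-40)) + 4017)/(-4139 + X(56, D)) = ((-2383 - 1*(-40)) + 4017)/(-4139 - 17) = ((-2383 + 40) + 4017)/(-4156) = (-2343 + 4017)*(-1/4156) = 1674*(-1/4156) = -837/2078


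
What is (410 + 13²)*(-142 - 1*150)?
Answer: -169068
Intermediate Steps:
(410 + 13²)*(-142 - 1*150) = (410 + 169)*(-142 - 150) = 579*(-292) = -169068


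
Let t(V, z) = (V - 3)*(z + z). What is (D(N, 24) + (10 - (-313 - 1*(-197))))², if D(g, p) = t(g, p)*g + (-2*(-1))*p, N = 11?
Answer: 19342404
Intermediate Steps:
t(V, z) = 2*z*(-3 + V) (t(V, z) = (-3 + V)*(2*z) = 2*z*(-3 + V))
D(g, p) = 2*p + 2*g*p*(-3 + g) (D(g, p) = (2*p*(-3 + g))*g + (-2*(-1))*p = 2*g*p*(-3 + g) + 2*p = 2*p + 2*g*p*(-3 + g))
(D(N, 24) + (10 - (-313 - 1*(-197))))² = (2*24*(1 + 11*(-3 + 11)) + (10 - (-313 - 1*(-197))))² = (2*24*(1 + 11*8) + (10 - (-313 + 197)))² = (2*24*(1 + 88) + (10 - 1*(-116)))² = (2*24*89 + (10 + 116))² = (4272 + 126)² = 4398² = 19342404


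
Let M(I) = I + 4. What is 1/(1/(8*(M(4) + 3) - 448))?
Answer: -360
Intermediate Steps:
M(I) = 4 + I
1/(1/(8*(M(4) + 3) - 448)) = 1/(1/(8*((4 + 4) + 3) - 448)) = 1/(1/(8*(8 + 3) - 448)) = 1/(1/(8*11 - 448)) = 1/(1/(88 - 448)) = 1/(1/(-360)) = 1/(-1/360) = -360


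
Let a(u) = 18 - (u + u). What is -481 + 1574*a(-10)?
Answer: 59331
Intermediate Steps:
a(u) = 18 - 2*u
-481 + 1574*a(-10) = -481 + 1574*(18 - 2*(-10)) = -481 + 1574*(18 + 20) = -481 + 1574*38 = -481 + 59812 = 59331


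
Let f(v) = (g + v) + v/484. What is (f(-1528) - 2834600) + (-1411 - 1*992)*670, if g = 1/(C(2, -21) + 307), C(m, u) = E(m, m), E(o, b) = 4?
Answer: -167312737759/37631 ≈ -4.4461e+6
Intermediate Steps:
C(m, u) = 4
g = 1/311 (g = 1/(4 + 307) = 1/311 ≈ 0.0032154)
f(v) = 1/311 + 485*v/484 (f(v) = (1/311 + v) + v/484 = 1/311 + 485*v/484)
(f(-1528) - 2834600) + (-1411 - 1*992)*670 = ((1/311 + (485/484)*(-1528)) - 2834600) + (-1411 - 1*992)*670 = ((1/311 - 185270/121) - 2834600) + (-1411 - 992)*670 = (-57618849/37631 - 2834600) - 2403*670 = -106726451449/37631 - 1610010 = -167312737759/37631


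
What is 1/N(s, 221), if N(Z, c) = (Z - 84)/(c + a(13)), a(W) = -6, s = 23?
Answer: -215/61 ≈ -3.5246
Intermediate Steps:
N(Z, c) = (-84 + Z)/(-6 + c) (N(Z, c) = (Z - 84)/(c - 6) = (-84 + Z)/(-6 + c))
1/N(s, 221) = 1/((-84 + 23)/(-6 + 221)) = 1/(-61/215) = -215/61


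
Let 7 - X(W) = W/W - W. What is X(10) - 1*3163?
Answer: -3147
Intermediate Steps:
X(W) = 6 + W (X(W) = 7 - (W/W - W) = 7 - (1 - W) = 7 + (-1 + W) = 6 + W)
X(10) - 1*3163 = (6 + 10) - 1*3163 = 16 - 3163 = -3147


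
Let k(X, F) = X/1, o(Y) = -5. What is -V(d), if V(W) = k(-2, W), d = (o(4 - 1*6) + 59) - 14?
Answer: 2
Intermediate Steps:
k(X, F) = X (k(X, F) = X*1 = X)
d = 40 (d = (-5 + 59) - 14 = 54 - 14 = 40)
V(W) = -2
-V(d) = -1*(-2) = 2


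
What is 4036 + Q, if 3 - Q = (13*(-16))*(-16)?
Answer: 711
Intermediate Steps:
Q = -3325 (Q = 3 - 13*(-16)*(-16) = 3 - (-208)*(-16) = 3 - 1*3328 = 3 - 3328 = -3325)
4036 + Q = 4036 - 3325 = 711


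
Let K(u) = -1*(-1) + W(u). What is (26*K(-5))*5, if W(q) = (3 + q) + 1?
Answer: 0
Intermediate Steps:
W(q) = 4 + q
K(u) = 5 + u (K(u) = -1*(-1) + (4 + u) = 1 + (4 + u) = 5 + u)
(26*K(-5))*5 = (26*(5 - 5))*5 = (26*0)*5 = 0*5 = 0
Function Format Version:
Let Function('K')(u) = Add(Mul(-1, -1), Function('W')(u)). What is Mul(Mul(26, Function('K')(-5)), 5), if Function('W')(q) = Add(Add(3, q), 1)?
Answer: 0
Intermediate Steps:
Function('W')(q) = Add(4, q)
Function('K')(u) = Add(5, u) (Function('K')(u) = Add(Mul(-1, -1), Add(4, u)) = Add(1, Add(4, u)) = Add(5, u))
Mul(Mul(26, Function('K')(-5)), 5) = Mul(Mul(26, Add(5, -5)), 5) = Mul(Mul(26, 0), 5) = Mul(0, 5) = 0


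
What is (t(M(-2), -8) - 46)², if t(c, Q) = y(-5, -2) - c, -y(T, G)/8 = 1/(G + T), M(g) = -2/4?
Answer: 385641/196 ≈ 1967.6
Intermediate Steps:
M(g) = -½ (M(g) = -2*¼ = -½)
y(T, G) = -8/(G + T)
t(c, Q) = 8/7 - c (t(c, Q) = -8/(-2 - 5) - c = -8/(-7) - c = -8*(-⅐) - c = 8/7 - c)
(t(M(-2), -8) - 46)² = ((8/7 - 1*(-½)) - 46)² = ((8/7 + ½) - 46)² = (23/14 - 46)² = (-621/14)² = 385641/196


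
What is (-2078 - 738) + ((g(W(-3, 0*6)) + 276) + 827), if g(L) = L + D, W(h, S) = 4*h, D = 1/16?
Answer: -27599/16 ≈ -1724.9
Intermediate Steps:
D = 1/16 (D = 1*(1/16) = 1/16 ≈ 0.062500)
g(L) = 1/16 + L (g(L) = L + 1/16 = 1/16 + L)
(-2078 - 738) + ((g(W(-3, 0*6)) + 276) + 827) = (-2078 - 738) + (((1/16 + 4*(-3)) + 276) + 827) = -2816 + (((1/16 - 12) + 276) + 827) = -2816 + ((-191/16 + 276) + 827) = -2816 + (4225/16 + 827) = -2816 + 17457/16 = -27599/16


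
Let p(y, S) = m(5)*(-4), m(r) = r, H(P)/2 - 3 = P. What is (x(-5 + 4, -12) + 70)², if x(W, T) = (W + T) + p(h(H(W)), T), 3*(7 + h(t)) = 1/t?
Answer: 1369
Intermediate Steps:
H(P) = 6 + 2*P
h(t) = -7 + 1/(3*t)
p(y, S) = -20 (p(y, S) = 5*(-4) = -20)
x(W, T) = -20 + T + W (x(W, T) = (W + T) - 20 = (T + W) - 20 = -20 + T + W)
(x(-5 + 4, -12) + 70)² = ((-20 - 12 + (-5 + 4)) + 70)² = ((-20 - 12 - 1) + 70)² = (-33 + 70)² = 37² = 1369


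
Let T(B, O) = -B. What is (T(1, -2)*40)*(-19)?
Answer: 760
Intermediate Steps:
(T(1, -2)*40)*(-19) = (-1*1*40)*(-19) = -1*40*(-19) = -40*(-19) = 760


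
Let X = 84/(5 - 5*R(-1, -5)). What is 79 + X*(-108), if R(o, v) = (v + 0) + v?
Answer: -4727/55 ≈ -85.945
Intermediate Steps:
R(o, v) = 2*v (R(o, v) = v + v = 2*v)
X = 84/55 (X = 84/(5 - 10*(-5)) = 84/(5 - 5*(-10)) = 84/(5 + 50) = 84/55 ≈ 1.5273)
79 + X*(-108) = 79 + (84/55)*(-108) = 79 - 9072/55 = -4727/55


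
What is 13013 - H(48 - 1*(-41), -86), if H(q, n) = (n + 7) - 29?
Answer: 13121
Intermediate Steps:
H(q, n) = -22 + n (H(q, n) = (7 + n) - 29 = -22 + n)
13013 - H(48 - 1*(-41), -86) = 13013 - (-22 - 86) = 13013 - 1*(-108) = 13013 + 108 = 13121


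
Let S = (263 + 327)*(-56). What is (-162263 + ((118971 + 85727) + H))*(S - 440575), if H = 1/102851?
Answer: -2067084230522390/102851 ≈ -2.0098e+10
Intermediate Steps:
S = -33040 (S = 590*(-56) = -33040)
H = 1/102851 ≈ 9.7228e-6
(-162263 + ((118971 + 85727) + H))*(S - 440575) = (-162263 + ((118971 + 85727) + 1/102851))*(-33040 - 440575) = (-162263 + (204698 + 1/102851))*(-473615) = (-162263 + 21053393999/102851)*(-473615) = (4364482186/102851)*(-473615) = -2067084230522390/102851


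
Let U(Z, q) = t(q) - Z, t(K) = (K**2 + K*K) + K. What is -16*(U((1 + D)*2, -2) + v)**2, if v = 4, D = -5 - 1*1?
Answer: -6400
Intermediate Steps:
D = -6 (D = -5 - 1 = -6)
t(K) = K + 2*K**2 (t(K) = (K**2 + K**2) + K = 2*K**2 + K = K + 2*K**2)
U(Z, q) = -Z + q*(1 + 2*q) (U(Z, q) = q*(1 + 2*q) - Z = -Z + q*(1 + 2*q))
-16*(U((1 + D)*2, -2) + v)**2 = -16*((-(1 - 6)*2 - 2*(1 + 2*(-2))) + 4)**2 = -16*((-(-5)*2 - 2*(1 - 4)) + 4)**2 = -16*((-1*(-10) - 2*(-3)) + 4)**2 = -16*((10 + 6) + 4)**2 = -16*(16 + 4)**2 = -16*20**2 = -16*400 = -6400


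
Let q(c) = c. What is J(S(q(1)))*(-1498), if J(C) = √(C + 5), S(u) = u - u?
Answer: -1498*√5 ≈ -3349.6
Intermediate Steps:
S(u) = 0
J(C) = √(5 + C)
J(S(q(1)))*(-1498) = √(5 + 0)*(-1498) = √5*(-1498) = -1498*√5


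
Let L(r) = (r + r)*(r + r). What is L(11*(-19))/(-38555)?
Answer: -15884/3505 ≈ -4.5318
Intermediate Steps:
L(r) = 4*r**2 (L(r) = (2*r)*(2*r) = 4*r**2)
L(11*(-19))/(-38555) = (4*(11*(-19))**2)/(-38555) = (4*(-209)**2)*(-1/38555) = (4*43681)*(-1/38555) = 174724*(-1/38555) = -15884/3505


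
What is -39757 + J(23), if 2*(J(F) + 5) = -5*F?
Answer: -79639/2 ≈ -39820.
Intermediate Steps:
J(F) = -5 - 5*F/2 (J(F) = -5 + (-5*F)/2 = -5 - 5*F/2)
-39757 + J(23) = -39757 + (-5 - 5/2*23) = -39757 + (-5 - 115/2) = -39757 - 125/2 = -79639/2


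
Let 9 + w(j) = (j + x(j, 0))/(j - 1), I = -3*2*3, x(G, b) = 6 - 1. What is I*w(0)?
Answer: 252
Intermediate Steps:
x(G, b) = 5
I = -18 (I = -6*3 = -18)
w(j) = -9 + (5 + j)/(-1 + j) (w(j) = -9 + (j + 5)/(j - 1) = -9 + (5 + j)/(-1 + j))
I*w(0) = -36*(7 - 4*0)/(-1 + 0) = -36*(7 + 0)/(-1) = -36*(-1)*7 = -18*(-14) = 252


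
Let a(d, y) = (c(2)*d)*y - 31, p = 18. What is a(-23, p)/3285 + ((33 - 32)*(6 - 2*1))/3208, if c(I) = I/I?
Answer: -70721/526914 ≈ -0.13422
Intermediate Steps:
c(I) = 1
a(d, y) = -31 + d*y (a(d, y) = (1*d)*y - 31 = d*y - 31 = -31 + d*y)
a(-23, p)/3285 + ((33 - 32)*(6 - 2*1))/3208 = (-31 - 23*18)/3285 + ((33 - 32)*(6 - 2*1))/3208 = (-31 - 414)*(1/3285) + (1*(6 - 2))*(1/3208) = -445*1/3285 + (1*4)*(1/3208) = -89/657 + 4*(1/3208) = -89/657 + 1/802 = -70721/526914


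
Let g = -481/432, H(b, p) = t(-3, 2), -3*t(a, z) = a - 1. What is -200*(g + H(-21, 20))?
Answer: -2375/54 ≈ -43.982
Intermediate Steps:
t(a, z) = 1/3 - a/3 (t(a, z) = -(a - 1)/3 = -(-1 + a)/3 = 1/3 - a/3)
H(b, p) = 4/3 (H(b, p) = 1/3 - 1/3*(-3) = 1/3 + 1 = 4/3)
g = -481/432 (g = -481*1/432 = -481/432 ≈ -1.1134)
-200*(g + H(-21, 20)) = -200*(-481/432 + 4/3) = -200*95/432 = -2375/54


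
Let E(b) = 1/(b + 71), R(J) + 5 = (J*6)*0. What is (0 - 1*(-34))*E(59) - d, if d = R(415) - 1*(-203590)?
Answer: -13233008/65 ≈ -2.0358e+5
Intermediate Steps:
R(J) = -5 (R(J) = -5 + (J*6)*0 = -5 + (6*J)*0 = -5 + 0 = -5)
E(b) = 1/(71 + b)
d = 203585 (d = -5 - 1*(-203590) = -5 + 203590 = 203585)
(0 - 1*(-34))*E(59) - d = (0 - 1*(-34))/(71 + 59) - 1*203585 = (0 + 34)/130 - 203585 = 34*(1/130) - 203585 = 17/65 - 203585 = -13233008/65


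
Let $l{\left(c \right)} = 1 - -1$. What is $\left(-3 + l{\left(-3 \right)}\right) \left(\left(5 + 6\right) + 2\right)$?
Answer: $-13$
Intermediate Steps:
$l{\left(c \right)} = 2$ ($l{\left(c \right)} = 1 + 1 = 2$)
$\left(-3 + l{\left(-3 \right)}\right) \left(\left(5 + 6\right) + 2\right) = \left(-3 + 2\right) \left(\left(5 + 6\right) + 2\right) = - (11 + 2) = \left(-1\right) 13 = -13$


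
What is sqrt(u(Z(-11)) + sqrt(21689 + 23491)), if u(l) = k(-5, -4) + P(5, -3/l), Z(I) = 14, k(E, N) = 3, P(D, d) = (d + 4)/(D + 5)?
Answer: sqrt(16555 + 29400*sqrt(1255))/70 ≈ 14.695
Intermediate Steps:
P(D, d) = (4 + d)/(5 + D)
u(l) = 17/5 - 3/(10*l) (u(l) = 3 + (4 - 3/l)/(5 + 5) = 3 + (4 - 3/l)/10 = 3 + (2/5 - 3/(10*l)) = 17/5 - 3/(10*l))
sqrt(u(Z(-11)) + sqrt(21689 + 23491)) = sqrt((1/10)*(-3 + 34*14)/14 + sqrt(21689 + 23491)) = sqrt((1/10)*(1/14)*(-3 + 476) + sqrt(45180)) = sqrt((1/10)*(1/14)*473 + 6*sqrt(1255)) = sqrt(473/140 + 6*sqrt(1255))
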